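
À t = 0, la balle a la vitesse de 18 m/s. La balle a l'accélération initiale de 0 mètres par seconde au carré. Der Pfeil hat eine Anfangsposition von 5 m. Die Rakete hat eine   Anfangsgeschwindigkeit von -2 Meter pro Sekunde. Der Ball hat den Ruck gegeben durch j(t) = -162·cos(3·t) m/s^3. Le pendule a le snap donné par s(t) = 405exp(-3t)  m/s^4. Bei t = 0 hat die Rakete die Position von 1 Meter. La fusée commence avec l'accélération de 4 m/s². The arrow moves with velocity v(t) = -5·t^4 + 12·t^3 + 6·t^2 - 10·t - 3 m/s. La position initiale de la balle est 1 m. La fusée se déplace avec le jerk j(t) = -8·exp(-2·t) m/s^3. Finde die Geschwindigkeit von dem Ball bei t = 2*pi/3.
Wir müssen das Integral unserer Gleichung für den Ruck j(t) = -162·cos(3·t) 2-mal finden. Das Integral von dem Ruck ist die Beschleunigung. Mit a(0) = 0 erhalten wir a(t) = -54·sin(3·t). Die Stammfunktion von der Beschleunigung ist die Geschwindigkeit. Mit v(0) = 18 erhalten wir v(t) = 18·cos(3·t). Aus der Gleichung für die Geschwindigkeit v(t) = 18·cos(3·t), setzen wir t = 2*pi/3 ein und erhalten v = 18.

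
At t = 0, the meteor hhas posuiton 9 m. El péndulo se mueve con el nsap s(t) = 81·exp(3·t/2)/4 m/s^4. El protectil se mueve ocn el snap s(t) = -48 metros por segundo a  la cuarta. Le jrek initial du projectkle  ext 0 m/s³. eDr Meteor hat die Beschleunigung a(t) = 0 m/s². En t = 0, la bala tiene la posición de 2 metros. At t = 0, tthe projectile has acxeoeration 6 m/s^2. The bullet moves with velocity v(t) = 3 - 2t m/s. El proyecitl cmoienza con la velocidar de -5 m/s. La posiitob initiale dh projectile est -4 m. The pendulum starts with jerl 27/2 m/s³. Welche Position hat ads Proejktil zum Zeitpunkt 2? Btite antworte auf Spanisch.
Necesitamos integrar nuestra ecuación del snap s(t) = -48 4 veces. Integrando el snap y usando la condición inicial j(0) = 0, obtenemos j(t) = -48·t. La integral de la sacudida es la aceleración. Usando a(0) = 6, obtenemos a(t) = 6 - 24·t^2. Tomando ∫a(t)dt y aplicando v(0) = -5, encontramos v(t) = -8·t^3 + 6·t - 5. La antiderivada de la velocidad, con x(0) = -4, da la posición: x(t) = -2·t^4 + 3·t^2 - 5·t - 4. Tenemos la posición x(t) = -2·t^4 + 3·t^2 - 5·t - 4. Sustituyendo t = 2: x(2) = -34.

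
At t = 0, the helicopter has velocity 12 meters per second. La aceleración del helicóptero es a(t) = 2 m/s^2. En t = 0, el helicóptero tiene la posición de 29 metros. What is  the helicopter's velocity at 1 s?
We must find the integral of our acceleration equation a(t) = 2 1 time. Finding the integral of a(t) and using v(0) = 12: v(t) = 2·t + 12. From the given velocity equation v(t) = 2·t + 12, we substitute t = 1 to get v = 14.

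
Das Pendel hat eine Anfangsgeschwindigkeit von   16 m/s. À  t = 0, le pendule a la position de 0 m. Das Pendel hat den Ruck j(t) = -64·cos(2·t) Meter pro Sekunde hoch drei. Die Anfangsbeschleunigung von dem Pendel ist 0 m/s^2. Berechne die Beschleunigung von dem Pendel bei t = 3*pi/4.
Ausgehend von dem Ruck j(t) = -64·cos(2·t), nehmen wir 1 Integral. Die Stammfunktion von dem Ruck ist die Beschleunigung. Mit a(0) = 0 erhalten wir a(t) = -32·sin(2·t). Mit a(t) = -32·sin(2·t) und Einsetzen von t = 3*pi/4, finden wir a = 32.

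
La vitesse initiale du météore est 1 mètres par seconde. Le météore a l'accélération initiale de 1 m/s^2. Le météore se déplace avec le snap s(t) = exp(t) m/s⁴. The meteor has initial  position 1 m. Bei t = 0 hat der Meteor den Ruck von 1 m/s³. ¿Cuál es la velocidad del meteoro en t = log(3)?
Para resolver esto, necesitamos tomar 3 integrales de nuestra ecuación del snap s(t) = exp(t). La antiderivada del snap, con j(0) = 1, da la sacudida: j(t) = exp(t). Tomando ∫j(t)dt y aplicando a(0) = 1, encontramos a(t) = exp(t). Tomando ∫a(t)dt y aplicando v(0) = 1, encontramos v(t) = exp(t). Tenemos la velocidad v(t) = exp(t). Sustituyendo t = log(3): v(log(3)) = 3.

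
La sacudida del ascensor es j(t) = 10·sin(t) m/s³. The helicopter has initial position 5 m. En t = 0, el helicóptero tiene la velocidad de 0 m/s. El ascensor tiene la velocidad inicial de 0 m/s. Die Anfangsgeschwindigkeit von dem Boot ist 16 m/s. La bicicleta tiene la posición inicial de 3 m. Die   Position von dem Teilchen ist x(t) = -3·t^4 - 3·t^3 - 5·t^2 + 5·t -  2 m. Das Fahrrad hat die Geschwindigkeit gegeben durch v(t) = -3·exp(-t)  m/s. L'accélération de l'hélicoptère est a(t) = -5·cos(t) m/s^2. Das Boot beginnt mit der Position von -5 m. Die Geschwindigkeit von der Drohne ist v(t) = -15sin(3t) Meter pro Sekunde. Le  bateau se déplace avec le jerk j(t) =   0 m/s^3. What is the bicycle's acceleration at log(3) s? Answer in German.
Ausgehend von der Geschwindigkeit v(t) = -3·exp(-t), nehmen wir 1 Ableitung. Mit d/dt von v(t) finden wir a(t) = 3·exp(-t). Aus der Gleichung für die Beschleunigung a(t) = 3·exp(-t), setzen wir t = log(3) ein und erhalten a = 1.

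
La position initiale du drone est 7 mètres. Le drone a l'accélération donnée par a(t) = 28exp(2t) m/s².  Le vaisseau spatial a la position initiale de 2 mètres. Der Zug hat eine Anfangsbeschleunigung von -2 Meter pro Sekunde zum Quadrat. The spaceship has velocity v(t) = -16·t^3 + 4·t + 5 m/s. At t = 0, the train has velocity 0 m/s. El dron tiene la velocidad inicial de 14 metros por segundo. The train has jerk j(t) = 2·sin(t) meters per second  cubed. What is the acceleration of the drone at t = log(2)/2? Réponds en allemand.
Mit a(t) = 28·exp(2·t) und Einsetzen von t = log(2)/2, finden wir a = 56.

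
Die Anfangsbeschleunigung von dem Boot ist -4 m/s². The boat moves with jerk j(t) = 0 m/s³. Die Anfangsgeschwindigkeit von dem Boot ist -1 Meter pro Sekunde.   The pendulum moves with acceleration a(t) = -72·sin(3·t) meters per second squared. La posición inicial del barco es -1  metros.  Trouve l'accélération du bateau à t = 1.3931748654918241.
Nous devons trouver l'intégrale de notre équation du jerk j(t) = 0 1 fois. L'intégrale du jerk est l'accélération. En utilisant a(0) = -4, nous obtenons a(t) = -4. Nous avons l'accélération a(t) = -4. En substituant t = 1.3931748654918241: a(1.3931748654918241) = -4.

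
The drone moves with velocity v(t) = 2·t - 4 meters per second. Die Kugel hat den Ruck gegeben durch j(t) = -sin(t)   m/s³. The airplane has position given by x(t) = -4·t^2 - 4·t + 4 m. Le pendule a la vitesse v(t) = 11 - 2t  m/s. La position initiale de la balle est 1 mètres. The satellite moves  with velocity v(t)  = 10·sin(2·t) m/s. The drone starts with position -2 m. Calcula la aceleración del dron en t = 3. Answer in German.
Um dies zu lösen, müssen wir 1 Ableitung unserer Gleichung für die Geschwindigkeit v(t) = 2·t - 4 nehmen. Durch Ableiten von der Geschwindigkeit erhalten wir die Beschleunigung: a(t) = 2. Mit a(t) = 2 und Einsetzen von t = 3, finden wir a = 2.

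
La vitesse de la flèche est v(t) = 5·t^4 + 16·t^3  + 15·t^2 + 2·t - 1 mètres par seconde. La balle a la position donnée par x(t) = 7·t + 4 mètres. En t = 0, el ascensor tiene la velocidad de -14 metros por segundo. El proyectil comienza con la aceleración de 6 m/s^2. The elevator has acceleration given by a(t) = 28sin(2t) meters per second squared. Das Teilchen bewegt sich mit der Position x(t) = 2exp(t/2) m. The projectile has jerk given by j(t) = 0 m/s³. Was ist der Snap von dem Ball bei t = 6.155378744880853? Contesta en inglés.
We must differentiate our position equation x(t) = 7·t + 4 4 times. The derivative of position gives velocity: v(t) = 7. Differentiating velocity, we get acceleration: a(t) = 0. Taking d/dt of a(t), we find j(t) = 0. The derivative of jerk gives snap: s(t) = 0. We have snap s(t) = 0. Substituting t = 6.155378744880853: s(6.155378744880853) = 0.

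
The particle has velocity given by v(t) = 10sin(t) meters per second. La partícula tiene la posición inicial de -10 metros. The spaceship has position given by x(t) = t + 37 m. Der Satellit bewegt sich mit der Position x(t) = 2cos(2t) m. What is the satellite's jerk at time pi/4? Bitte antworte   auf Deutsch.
Um dies zu lösen, müssen wir 3 Ableitungen unserer Gleichung für die Position x(t) = 2·cos(2·t) nehmen. Durch Ableiten von der Position erhalten wir die Geschwindigkeit: v(t) = -4·sin(2·t). Durch Ableiten von der Geschwindigkeit erhalten wir die Beschleunigung: a(t) = -8·cos(2·t). Durch Ableiten von der Beschleunigung erhalten wir den Ruck: j(t) = 16·sin(2·t). Aus der Gleichung für den Ruck j(t) = 16·sin(2·t), setzen wir t = pi/4 ein und erhalten j = 16.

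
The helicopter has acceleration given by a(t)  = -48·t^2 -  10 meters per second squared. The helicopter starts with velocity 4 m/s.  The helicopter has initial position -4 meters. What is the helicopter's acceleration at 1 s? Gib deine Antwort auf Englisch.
From the given acceleration equation a(t) = -48·t^2 - 10, we substitute t = 1 to get a = -58.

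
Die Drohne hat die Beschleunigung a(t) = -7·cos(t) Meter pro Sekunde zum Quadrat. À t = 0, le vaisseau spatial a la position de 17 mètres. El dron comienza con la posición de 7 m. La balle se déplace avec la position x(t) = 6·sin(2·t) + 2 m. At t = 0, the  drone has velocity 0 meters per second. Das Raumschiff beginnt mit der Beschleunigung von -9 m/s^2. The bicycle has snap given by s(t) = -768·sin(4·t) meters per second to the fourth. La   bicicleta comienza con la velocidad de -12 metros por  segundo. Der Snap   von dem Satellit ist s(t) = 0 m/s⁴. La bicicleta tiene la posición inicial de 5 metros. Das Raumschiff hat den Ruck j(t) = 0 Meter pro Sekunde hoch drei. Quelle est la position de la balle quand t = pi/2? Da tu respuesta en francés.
En utilisant x(t) = 6·sin(2·t) + 2 et en substituant t = pi/2, nous trouvons x = 2.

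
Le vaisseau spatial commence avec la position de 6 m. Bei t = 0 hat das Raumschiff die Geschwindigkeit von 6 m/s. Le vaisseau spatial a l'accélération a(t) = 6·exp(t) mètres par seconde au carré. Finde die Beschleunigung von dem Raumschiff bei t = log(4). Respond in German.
Aus der Gleichung für die Beschleunigung a(t) = 6·exp(t), setzen wir t = log(4) ein und erhalten a = 24.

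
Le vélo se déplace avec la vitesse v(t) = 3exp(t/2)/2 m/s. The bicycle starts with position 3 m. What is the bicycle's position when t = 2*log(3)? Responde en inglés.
Starting from velocity v(t) = 3·exp(t/2)/2, we take 1 antiderivative. Finding the integral of v(t) and using x(0) = 3: x(t) = 3·exp(t/2). From the given position equation x(t) = 3·exp(t/2), we substitute t = 2*log(3) to get x = 9.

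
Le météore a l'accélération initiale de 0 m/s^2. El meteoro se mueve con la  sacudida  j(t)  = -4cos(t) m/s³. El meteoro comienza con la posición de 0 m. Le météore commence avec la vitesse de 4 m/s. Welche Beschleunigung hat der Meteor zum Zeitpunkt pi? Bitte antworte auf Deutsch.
Wir müssen unsere Gleichung für den Ruck j(t) = -4·cos(t) 1-mal integrieren. Die Stammfunktion von dem Ruck ist die Beschleunigung. Mit a(0) = 0 erhalten wir a(t) = -4·sin(t). Mit a(t) = -4·sin(t) und Einsetzen von t = pi, finden wir a = 0.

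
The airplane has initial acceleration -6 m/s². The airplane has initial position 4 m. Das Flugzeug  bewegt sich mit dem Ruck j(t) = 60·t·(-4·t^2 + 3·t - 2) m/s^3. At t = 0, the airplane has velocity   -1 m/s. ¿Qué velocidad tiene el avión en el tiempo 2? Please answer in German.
Wir müssen die Stammfunktion unserer Gleichung für den Ruck j(t) = 60·t·(-4·t^2 + 3·t - 2) 2-mal finden. Die Stammfunktion von dem Ruck, mit a(0) = -6, ergibt die Beschleunigung: a(t) = -60·t^4 + 60·t^3 - 60·t^2 - 6. Mit ∫a(t)dt und Anwendung von v(0) = -1, finden wir v(t) = -12·t^5 + 15·t^4 - 20·t^3 - 6·t - 1. Mit v(t) = -12·t^5 + 15·t^4 - 20·t^3 - 6·t - 1 und Einsetzen von t = 2, finden wir v = -317.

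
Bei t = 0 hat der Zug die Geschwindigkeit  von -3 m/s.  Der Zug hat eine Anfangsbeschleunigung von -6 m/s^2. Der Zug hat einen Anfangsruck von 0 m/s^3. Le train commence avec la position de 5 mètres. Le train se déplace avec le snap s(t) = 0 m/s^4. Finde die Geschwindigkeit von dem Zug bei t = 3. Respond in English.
We must find the integral of our snap equation s(t) = 0 3 times. The antiderivative of snap is jerk. Using j(0) = 0, we get j(t) = 0. Taking ∫j(t)dt and applying a(0) = -6, we find a(t) = -6. Taking ∫a(t)dt and applying v(0) = -3, we find v(t) = -6·t - 3. Using v(t) = -6·t - 3 and substituting t = 3, we find v = -21.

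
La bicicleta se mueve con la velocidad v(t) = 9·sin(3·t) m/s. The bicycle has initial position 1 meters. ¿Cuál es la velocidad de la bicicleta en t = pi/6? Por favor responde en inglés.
From the given velocity equation v(t) = 9·sin(3·t), we substitute t = pi/6 to get v = 9.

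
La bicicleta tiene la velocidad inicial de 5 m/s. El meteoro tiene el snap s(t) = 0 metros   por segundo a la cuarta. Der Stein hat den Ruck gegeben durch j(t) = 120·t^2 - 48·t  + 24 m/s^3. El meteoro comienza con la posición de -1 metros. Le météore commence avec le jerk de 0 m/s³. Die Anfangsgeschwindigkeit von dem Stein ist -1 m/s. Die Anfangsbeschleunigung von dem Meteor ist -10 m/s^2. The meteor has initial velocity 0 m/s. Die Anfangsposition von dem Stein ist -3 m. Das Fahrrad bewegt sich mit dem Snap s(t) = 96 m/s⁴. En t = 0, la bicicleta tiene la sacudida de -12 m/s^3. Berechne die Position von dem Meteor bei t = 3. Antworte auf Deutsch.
Wir müssen das Integral unserer Gleichung für den Snap s(t) = 0 4-mal finden. Das Integral von dem Snap, mit j(0) = 0, ergibt den Ruck: j(t) = 0. Durch Integration von dem Ruck und Verwendung der Anfangsbedingung a(0) = -10, erhalten wir a(t) = -10. Durch Integration von der Beschleunigung und Verwendung der Anfangsbedingung v(0) = 0, erhalten wir v(t) = -10·t. Die Stammfunktion von der Geschwindigkeit ist die Position. Mit x(0) = -1 erhalten wir x(t) = -5·t^2 - 1. Mit x(t) = -5·t^2 - 1 und Einsetzen von t = 3, finden wir x = -46.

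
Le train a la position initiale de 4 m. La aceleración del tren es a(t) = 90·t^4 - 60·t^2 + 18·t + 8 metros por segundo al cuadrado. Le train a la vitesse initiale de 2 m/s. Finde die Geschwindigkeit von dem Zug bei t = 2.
Wir müssen unsere Gleichung für die Beschleunigung a(t) = 90·t^4 - 60·t^2 + 18·t + 8 1-mal integrieren. Das Integral von der Beschleunigung, mit v(0) = 2, ergibt die Geschwindigkeit: v(t) = 18·t^5 - 20·t^3 + 9·t^2 + 8·t + 2. Wir haben die Geschwindigkeit v(t) = 18·t^5 - 20·t^3 + 9·t^2 + 8·t + 2. Durch Einsetzen von t = 2: v(2) = 470.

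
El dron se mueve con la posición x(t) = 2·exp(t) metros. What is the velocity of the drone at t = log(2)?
We must differentiate our position equation x(t) = 2·exp(t) 1 time. Taking d/dt of x(t), we find v(t) = 2·exp(t). Using v(t) = 2·exp(t) and substituting t = log(2), we find v = 4.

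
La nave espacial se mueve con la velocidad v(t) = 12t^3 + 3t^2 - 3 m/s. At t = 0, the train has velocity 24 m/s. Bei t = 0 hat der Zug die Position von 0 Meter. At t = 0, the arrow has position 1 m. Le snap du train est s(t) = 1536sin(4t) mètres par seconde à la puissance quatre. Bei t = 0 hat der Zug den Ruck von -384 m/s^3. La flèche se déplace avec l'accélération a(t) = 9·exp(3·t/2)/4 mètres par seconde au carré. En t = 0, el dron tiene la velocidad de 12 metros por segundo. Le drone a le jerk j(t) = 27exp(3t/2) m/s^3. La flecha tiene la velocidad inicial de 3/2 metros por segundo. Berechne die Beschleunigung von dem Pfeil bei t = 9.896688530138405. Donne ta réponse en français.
De l'équation de l'accélération a(t) = 9·exp(3·t/2)/4, nous substituons t = 9.896688530138405 pour obtenir a = 6299387.79613915.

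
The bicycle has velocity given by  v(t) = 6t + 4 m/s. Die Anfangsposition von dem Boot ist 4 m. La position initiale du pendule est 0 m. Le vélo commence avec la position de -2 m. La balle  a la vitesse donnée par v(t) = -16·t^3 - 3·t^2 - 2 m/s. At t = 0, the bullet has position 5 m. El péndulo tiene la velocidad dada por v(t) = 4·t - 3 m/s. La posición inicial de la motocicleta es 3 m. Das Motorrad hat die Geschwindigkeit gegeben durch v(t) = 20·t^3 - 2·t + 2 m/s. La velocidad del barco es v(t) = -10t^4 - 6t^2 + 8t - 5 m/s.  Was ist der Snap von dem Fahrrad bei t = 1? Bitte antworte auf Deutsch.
Wir müssen unsere Gleichung für die Geschwindigkeit v(t) = 6·t + 4 3-mal ableiten. Die Ableitung von der Geschwindigkeit ergibt die Beschleunigung: a(t) = 6. Durch Ableiten von der Beschleunigung erhalten wir den Ruck: j(t) = 0. Mit d/dt von j(t) finden wir s(t) = 0. Aus der Gleichung für den Snap s(t) = 0, setzen wir t = 1 ein und erhalten s = 0.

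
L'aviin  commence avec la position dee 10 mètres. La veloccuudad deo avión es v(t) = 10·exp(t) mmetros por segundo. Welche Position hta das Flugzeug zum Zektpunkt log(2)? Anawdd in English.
Starting from velocity v(t) = 10·exp(t), we take 1 antiderivative. Integrating velocity and using the initial condition x(0) = 10, we get x(t) = 10·exp(t). From the given position equation x(t) = 10·exp(t), we substitute t = log(2) to get x = 20.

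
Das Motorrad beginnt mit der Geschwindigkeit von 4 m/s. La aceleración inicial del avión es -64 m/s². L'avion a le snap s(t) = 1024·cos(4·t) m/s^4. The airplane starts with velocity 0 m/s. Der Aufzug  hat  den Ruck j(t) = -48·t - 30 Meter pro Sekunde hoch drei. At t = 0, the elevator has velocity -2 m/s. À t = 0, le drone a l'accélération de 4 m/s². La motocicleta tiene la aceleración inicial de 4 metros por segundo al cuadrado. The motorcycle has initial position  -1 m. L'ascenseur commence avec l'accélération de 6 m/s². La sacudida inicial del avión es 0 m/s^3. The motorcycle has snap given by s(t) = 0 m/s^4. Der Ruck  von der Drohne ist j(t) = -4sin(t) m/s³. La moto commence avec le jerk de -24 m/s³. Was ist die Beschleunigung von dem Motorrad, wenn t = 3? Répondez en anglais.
We must find the integral of our snap equation s(t) = 0 2 times. Integrating snap and using the initial condition j(0) = -24, we get j(t) = -24. The integral of jerk is acceleration. Using a(0) = 4, we get a(t) = 4 - 24·t. From the given acceleration equation a(t) = 4 - 24·t, we substitute t = 3 to get a = -68.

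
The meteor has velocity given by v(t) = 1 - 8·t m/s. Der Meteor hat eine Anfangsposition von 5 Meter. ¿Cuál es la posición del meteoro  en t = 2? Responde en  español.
Debemos encontrar la integral de nuestra ecuación de la velocidad v(t) = 1 - 8·t 1 vez. Integrando la velocidad y usando la condición inicial x(0) = 5, obtenemos x(t) = -4·t^2 + t + 5. De la ecuación de la posición x(t) = -4·t^2 + t + 5, sustituimos t = 2 para obtener x = -9.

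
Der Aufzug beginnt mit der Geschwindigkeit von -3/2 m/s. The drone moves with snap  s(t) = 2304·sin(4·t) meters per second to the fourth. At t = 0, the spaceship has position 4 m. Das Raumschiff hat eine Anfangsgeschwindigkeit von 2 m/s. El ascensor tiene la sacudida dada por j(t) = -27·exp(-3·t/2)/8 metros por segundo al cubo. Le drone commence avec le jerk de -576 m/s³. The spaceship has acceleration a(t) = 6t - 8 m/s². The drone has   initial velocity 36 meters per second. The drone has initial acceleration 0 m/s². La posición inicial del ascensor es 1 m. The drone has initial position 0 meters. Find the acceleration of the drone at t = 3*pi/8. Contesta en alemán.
Um dies zu lösen, müssen wir 2 Integrale unserer Gleichung für den Snap s(t) = 2304·sin(4·t) finden. Die Stammfunktion von dem Snap, mit j(0) = -576, ergibt den Ruck: j(t) = -576·cos(4·t). Durch Integration von dem Ruck und Verwendung der Anfangsbedingung a(0) = 0, erhalten wir a(t) = -144·sin(4·t). Aus der Gleichung für die Beschleunigung a(t) = -144·sin(4·t), setzen wir t = 3*pi/8 ein und erhalten a = 144.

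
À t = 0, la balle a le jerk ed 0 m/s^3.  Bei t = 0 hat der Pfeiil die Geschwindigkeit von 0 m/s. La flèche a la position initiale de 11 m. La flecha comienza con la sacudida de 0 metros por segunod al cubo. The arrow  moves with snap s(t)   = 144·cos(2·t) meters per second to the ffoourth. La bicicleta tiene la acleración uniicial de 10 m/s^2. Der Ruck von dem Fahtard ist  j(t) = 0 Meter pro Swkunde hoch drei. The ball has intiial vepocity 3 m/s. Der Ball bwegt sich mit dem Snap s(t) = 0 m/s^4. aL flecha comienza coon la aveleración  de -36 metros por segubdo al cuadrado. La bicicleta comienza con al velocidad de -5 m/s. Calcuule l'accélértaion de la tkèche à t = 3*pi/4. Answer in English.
We must find the integral of our snap equation s(t) = 144·cos(2·t) 2 times. Finding the integral of s(t) and using j(0) = 0: j(t) = 72·sin(2·t). Integrating jerk and using the initial condition a(0) = -36, we get a(t) = -36·cos(2·t). Using a(t) = -36·cos(2·t) and substituting t = 3*pi/4, we find a = 0.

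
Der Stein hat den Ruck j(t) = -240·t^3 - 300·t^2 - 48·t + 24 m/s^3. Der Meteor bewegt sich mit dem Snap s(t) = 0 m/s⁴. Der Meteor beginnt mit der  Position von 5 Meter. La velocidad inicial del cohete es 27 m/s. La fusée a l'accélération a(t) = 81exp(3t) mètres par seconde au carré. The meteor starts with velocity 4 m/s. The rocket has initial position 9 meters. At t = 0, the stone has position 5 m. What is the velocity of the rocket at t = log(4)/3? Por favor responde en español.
Necesitamos integrar nuestra ecuación de la aceleración a(t) = 81·exp(3·t) 1 vez. La antiderivada de la aceleración es la velocidad. Usando v(0) = 27, obtenemos v(t) = 27·exp(3·t). Usando v(t) = 27·exp(3·t) y sustituyendo t = log(4)/3, encontramos v = 108.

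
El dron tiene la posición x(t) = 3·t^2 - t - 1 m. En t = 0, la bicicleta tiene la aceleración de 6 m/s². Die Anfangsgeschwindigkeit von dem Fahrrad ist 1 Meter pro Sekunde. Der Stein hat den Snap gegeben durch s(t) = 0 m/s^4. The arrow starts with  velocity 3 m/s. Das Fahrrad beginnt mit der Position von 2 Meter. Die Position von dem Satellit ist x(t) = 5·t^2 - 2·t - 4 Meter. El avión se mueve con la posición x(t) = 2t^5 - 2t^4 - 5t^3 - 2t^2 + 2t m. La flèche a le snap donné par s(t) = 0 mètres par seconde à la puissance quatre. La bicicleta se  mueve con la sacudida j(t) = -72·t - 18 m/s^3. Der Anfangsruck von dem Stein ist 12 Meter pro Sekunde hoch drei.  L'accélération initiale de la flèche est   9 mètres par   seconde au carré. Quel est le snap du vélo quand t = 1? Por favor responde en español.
Partiendo de la sacudida j(t) = -72·t - 18, tomamos 1 derivada. Tomando d/dt de j(t), encontramos s(t) = -72. De la ecuación del snap s(t) = -72, sustituimos t = 1 para obtener s = -72.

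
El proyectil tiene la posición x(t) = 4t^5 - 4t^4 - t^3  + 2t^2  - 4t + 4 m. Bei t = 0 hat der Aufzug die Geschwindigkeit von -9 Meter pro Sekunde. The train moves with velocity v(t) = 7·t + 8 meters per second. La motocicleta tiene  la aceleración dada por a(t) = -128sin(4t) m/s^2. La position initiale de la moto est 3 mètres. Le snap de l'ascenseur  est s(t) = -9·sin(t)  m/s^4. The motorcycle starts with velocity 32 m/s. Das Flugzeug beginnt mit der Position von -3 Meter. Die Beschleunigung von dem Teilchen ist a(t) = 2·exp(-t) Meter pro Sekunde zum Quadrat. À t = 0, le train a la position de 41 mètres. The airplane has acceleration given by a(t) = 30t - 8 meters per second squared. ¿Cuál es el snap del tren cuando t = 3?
Para resolver esto, necesitamos tomar 3 derivadas de nuestra ecuación de la velocidad v(t) = 7·t + 8. Derivando la velocidad, obtenemos la aceleración: a(t) = 7. La derivada de la aceleración da la sacudida: j(t) = 0. Derivando la sacudida, obtenemos el snap: s(t) = 0. Tenemos el snap s(t) = 0. Sustituyendo t = 3: s(3) = 0.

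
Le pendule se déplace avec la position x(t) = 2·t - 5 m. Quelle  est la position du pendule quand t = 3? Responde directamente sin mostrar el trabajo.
x(3) = 1.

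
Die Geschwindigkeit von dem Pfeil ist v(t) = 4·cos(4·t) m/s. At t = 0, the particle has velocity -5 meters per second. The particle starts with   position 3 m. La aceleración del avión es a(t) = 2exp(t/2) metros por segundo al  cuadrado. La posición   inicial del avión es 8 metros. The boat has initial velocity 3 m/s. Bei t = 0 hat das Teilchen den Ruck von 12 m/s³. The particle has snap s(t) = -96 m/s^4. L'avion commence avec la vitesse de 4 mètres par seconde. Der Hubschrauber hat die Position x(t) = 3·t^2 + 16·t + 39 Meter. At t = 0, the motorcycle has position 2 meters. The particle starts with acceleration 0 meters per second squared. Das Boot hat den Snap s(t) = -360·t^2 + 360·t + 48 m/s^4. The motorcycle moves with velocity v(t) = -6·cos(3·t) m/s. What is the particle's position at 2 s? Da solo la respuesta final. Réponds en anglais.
The answer is -55.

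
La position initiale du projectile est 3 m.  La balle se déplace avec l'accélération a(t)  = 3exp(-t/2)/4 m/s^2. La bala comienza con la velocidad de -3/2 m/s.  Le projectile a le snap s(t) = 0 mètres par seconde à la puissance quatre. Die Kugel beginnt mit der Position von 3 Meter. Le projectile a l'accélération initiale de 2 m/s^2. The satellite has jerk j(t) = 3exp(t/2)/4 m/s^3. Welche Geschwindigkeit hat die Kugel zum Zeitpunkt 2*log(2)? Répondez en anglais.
We must find the antiderivative of our acceleration equation a(t) = 3·exp(-t/2)/4 1 time. The integral of acceleration is velocity. Using v(0) = -3/2, we get v(t) = -3·exp(-t/2)/2. Using v(t) = -3·exp(-t/2)/2 and substituting t = 2*log(2), we find v = -3/4.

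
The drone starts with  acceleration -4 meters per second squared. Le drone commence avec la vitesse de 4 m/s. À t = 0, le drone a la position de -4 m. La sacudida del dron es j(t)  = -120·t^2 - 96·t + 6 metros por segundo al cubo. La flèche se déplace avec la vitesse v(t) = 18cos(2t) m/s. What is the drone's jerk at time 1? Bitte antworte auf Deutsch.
Mit j(t) = -120·t^2 - 96·t + 6 und Einsetzen von t = 1, finden wir j = -210.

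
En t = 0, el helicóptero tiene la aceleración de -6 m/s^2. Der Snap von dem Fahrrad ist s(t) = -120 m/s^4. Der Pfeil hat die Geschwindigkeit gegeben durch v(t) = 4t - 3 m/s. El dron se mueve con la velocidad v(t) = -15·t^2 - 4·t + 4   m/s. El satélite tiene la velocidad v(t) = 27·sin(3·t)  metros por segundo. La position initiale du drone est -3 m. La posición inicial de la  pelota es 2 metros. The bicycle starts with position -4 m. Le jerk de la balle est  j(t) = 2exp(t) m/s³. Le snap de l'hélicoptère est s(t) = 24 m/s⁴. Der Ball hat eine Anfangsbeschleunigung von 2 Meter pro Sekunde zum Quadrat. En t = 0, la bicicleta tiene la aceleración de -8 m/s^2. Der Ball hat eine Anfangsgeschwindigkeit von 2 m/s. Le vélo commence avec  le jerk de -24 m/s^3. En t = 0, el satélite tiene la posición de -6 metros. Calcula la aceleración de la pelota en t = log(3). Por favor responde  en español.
Partiendo de la sacudida j(t) = 2·exp(t), tomamos 1 integral. Integrando la sacudida y usando la condición inicial a(0) = 2, obtenemos a(t) = 2·exp(t). Usando a(t) = 2·exp(t) y sustituyendo t = log(3), encontramos a = 6.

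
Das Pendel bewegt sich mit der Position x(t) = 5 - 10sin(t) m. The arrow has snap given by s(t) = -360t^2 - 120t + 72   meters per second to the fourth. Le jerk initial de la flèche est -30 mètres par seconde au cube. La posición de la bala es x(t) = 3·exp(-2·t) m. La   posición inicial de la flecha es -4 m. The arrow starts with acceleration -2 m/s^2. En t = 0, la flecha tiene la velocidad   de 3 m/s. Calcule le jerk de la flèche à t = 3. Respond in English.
To find the answer, we compute 1 antiderivative of s(t) = -360·t^2 - 120·t + 72. Taking ∫s(t)dt and applying j(0) = -30, we find j(t) = -120·t^3 - 60·t^2 + 72·t - 30. Using j(t) = -120·t^3 - 60·t^2 + 72·t - 30 and substituting t = 3, we find j = -3594.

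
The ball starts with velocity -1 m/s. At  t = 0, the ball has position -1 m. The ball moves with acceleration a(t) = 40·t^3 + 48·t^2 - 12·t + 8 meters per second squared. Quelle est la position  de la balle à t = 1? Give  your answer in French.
Pour résoudre ceci, nous devons prendre 2 primitives de notre équation de l'accélération a(t) = 40·t^3 + 48·t^2 - 12·t + 8. La primitive de l'accélération est la vitesse. En utilisant v(0) = -1, nous obtenons v(t) = 10·t^4 + 16·t^3 - 6·t^2 + 8·t - 1. L'intégrale de la vitesse est la position. En utilisant x(0) = -1, nous obtenons x(t) = 2·t^5 + 4·t^4 - 2·t^3 + 4·t^2 - t - 1. En utilisant x(t) = 2·t^5 + 4·t^4 - 2·t^3 + 4·t^2 - t - 1 et en substituant t = 1, nous trouvons x = 6.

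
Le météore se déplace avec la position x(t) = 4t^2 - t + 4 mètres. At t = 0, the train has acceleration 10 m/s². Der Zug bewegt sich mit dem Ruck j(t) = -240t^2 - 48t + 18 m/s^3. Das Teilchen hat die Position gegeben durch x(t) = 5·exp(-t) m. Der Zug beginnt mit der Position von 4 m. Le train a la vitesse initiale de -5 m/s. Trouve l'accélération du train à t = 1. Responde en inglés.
To solve this, we need to take 1 integral of our jerk equation j(t) = -240·t^2 - 48·t + 18. Taking ∫j(t)dt and applying a(0) = 10, we find a(t) = -80·t^3 - 24·t^2 + 18·t + 10. From the given acceleration equation a(t) = -80·t^3 - 24·t^2 + 18·t + 10, we substitute t = 1 to get a = -76.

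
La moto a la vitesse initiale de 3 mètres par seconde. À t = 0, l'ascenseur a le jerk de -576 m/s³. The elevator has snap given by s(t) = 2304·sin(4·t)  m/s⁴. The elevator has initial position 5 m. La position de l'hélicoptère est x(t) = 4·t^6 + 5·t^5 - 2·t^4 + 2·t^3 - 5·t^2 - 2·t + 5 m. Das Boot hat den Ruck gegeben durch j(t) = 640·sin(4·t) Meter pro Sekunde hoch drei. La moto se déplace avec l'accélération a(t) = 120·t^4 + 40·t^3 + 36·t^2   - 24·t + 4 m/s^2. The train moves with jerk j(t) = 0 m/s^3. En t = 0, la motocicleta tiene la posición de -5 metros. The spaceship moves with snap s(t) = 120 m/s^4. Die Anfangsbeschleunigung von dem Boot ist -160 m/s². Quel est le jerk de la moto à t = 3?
Nous devons dériver notre équation de l'accélération a(t) = 120·t^4 + 40·t^3 + 36·t^2 - 24·t + 4 1 fois. En dérivant l'accélération, nous obtenons le jerk: j(t) = 480·t^3 + 120·t^2 + 72·t - 24. De l'équation du jerk j(t) = 480·t^3 + 120·t^2 + 72·t - 24, nous substituons t = 3 pour obtenir j = 14232.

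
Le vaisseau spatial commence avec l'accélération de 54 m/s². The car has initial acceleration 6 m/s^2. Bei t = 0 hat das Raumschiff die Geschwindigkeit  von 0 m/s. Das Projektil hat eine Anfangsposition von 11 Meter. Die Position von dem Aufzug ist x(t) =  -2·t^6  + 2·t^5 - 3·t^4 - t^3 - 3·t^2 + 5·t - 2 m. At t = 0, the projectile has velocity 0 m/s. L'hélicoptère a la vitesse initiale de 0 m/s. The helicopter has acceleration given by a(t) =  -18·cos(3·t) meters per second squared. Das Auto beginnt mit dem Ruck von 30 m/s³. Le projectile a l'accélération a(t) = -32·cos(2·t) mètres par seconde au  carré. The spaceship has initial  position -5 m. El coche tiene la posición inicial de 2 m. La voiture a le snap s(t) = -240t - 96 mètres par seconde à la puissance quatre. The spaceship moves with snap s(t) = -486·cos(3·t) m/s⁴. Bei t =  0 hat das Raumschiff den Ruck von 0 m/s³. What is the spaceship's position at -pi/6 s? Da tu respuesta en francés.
Pour résoudre ceci, nous devons prendre 4 primitives de notre équation du snap s(t) = -486·cos(3·t). L'intégrale du snap, avec j(0) = 0, donne le jerk: j(t) = -162·sin(3·t). La primitive du jerk, avec a(0) = 54, donne l'accélération: a(t) = 54·cos(3·t). L'intégrale de l'accélération, avec v(0) = 0, donne la vitesse: v(t) = 18·sin(3·t). La primitive de la vitesse est la position. En utilisant x(0) = -5, nous obtenons x(t) = 1 - 6·cos(3·t). De l'équation de la position x(t) = 1 - 6·cos(3·t), nous substituons t = -pi/6 pour obtenir x = 1.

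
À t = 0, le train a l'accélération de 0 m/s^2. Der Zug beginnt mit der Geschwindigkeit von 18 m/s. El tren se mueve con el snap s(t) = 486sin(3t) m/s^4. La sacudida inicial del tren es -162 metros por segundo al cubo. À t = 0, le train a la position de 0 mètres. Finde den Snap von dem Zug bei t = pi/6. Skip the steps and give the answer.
Die Antwort ist 486.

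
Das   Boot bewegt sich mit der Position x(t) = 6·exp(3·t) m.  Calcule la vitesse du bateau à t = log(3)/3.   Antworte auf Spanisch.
Debemos derivar nuestra ecuación de la posición x(t) = 6·exp(3·t) 1 vez. Tomando d/dt de x(t), encontramos v(t) = 18·exp(3·t). Usando v(t) = 18·exp(3·t) y sustituyendo t = log(3)/3, encontramos v = 54.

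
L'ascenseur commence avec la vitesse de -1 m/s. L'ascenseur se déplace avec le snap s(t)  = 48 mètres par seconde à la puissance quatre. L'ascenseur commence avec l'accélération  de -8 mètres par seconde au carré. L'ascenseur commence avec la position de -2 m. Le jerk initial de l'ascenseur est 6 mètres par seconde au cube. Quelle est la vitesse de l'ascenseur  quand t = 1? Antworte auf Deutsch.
Wir müssen die Stammfunktion unserer Gleichung für den Snap s(t) = 48 3-mal finden. Durch Integration von dem Snap und Verwendung der Anfangsbedingung j(0) = 6, erhalten wir j(t) = 48·t + 6. Das Integral von dem Ruck, mit a(0) = -8, ergibt die Beschleunigung: a(t) = 24·t^2 + 6·t - 8. Die Stammfunktion von der Beschleunigung ist die Geschwindigkeit. Mit v(0) = -1 erhalten wir v(t) = 8·t^3 + 3·t^2 - 8·t - 1. Wir haben die Geschwindigkeit v(t) = 8·t^3 + 3·t^2 - 8·t - 1. Durch Einsetzen von t = 1: v(1) = 2.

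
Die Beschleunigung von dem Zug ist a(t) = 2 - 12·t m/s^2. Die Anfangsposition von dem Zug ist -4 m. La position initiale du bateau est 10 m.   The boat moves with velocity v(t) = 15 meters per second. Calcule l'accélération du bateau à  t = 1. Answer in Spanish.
Para resolver esto, necesitamos tomar 1 derivada de nuestra ecuación de la velocidad v(t) = 15. Tomando d/dt de v(t), encontramos a(t) = 0. Tenemos la aceleración a(t) = 0. Sustituyendo t = 1: a(1) = 0.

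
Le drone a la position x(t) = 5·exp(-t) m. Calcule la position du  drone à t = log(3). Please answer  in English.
From the given position equation x(t) = 5·exp(-t), we substitute t = log(3) to get x = 5/3.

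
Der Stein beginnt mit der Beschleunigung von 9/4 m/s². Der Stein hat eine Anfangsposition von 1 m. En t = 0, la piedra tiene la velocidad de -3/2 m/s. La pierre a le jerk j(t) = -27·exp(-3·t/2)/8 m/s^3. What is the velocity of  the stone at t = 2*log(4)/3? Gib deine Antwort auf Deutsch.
Wir müssen das Integral unserer Gleichung für den Ruck j(t) = -27·exp(-3·t/2)/8 2-mal finden. Mit ∫j(t)dt und Anwendung von a(0) = 9/4, finden wir a(t) = 9·exp(-3·t/2)/4. Mit ∫a(t)dt und Anwendung von v(0) = -3/2, finden wir v(t) = -3·exp(-3·t/2)/2. Aus der Gleichung für die Geschwindigkeit v(t) = -3·exp(-3·t/2)/2, setzen wir t = 2*log(4)/3 ein und erhalten v = -3/8.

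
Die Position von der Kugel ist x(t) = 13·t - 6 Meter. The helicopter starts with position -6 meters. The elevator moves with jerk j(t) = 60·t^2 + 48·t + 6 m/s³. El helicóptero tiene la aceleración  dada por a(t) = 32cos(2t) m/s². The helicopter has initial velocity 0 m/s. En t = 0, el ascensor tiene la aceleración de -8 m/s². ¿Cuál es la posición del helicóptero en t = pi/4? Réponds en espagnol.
Necesitamos integrar nuestra ecuación de la aceleración a(t) = 32·cos(2·t) 2 veces. La antiderivada de la aceleración, con v(0) = 0, da la velocidad: v(t) = 16·sin(2·t). Integrando la velocidad y usando la condición inicial x(0) = -6, obtenemos x(t) = 2 - 8·cos(2·t). Usando x(t) = 2 - 8·cos(2·t) y sustituyendo t = pi/4, encontramos x = 2.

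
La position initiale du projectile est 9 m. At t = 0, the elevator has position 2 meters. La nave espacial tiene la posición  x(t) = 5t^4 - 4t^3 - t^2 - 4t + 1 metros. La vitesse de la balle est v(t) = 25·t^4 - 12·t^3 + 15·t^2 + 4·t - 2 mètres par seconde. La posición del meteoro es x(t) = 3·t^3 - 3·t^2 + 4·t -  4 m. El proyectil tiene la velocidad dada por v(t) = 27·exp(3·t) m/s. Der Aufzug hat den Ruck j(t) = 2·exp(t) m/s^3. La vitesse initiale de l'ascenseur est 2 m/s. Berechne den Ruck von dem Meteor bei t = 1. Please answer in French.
Nous devons dériver notre équation de la position x(t) = 3·t^3 - 3·t^2 + 4·t - 4 3 fois. La dérivée de la position donne la vitesse: v(t) = 9·t^2 - 6·t + 4. En prenant d/dt de v(t), nous trouvons a(t) = 18·t - 6. En prenant d/dt de a(t), nous trouvons j(t) = 18. Nous avons le jerk j(t) = 18. En substituant t = 1: j(1) = 18.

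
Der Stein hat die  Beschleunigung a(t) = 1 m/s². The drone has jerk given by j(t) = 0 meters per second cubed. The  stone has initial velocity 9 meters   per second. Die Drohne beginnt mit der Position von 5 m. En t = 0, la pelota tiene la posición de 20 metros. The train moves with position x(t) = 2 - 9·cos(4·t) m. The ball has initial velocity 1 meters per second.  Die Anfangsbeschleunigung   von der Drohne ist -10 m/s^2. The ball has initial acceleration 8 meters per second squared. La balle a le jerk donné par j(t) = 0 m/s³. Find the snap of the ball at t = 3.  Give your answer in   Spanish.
Partiendo de la sacudida j(t) = 0, tomamos 1 derivada. La derivada de la sacudida da el snap: s(t) = 0. Usando s(t) = 0 y sustituyendo t = 3, encontramos s = 0.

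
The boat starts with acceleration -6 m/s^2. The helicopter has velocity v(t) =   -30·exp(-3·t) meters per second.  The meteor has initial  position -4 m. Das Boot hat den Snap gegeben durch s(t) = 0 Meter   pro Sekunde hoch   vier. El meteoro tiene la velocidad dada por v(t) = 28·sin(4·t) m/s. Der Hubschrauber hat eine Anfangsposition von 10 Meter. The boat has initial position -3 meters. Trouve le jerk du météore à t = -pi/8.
Pour résoudre ceci, nous devons prendre 2 dérivées de notre équation de la vitesse v(t) = 28·sin(4·t). En prenant d/dt de v(t), nous trouvons a(t) = 112·cos(4·t). La dérivée de l'accélération donne le jerk: j(t) = -448·sin(4·t). Nous avons le jerk j(t) = -448·sin(4·t). En substituant t = -pi/8: j(-pi/8) = 448.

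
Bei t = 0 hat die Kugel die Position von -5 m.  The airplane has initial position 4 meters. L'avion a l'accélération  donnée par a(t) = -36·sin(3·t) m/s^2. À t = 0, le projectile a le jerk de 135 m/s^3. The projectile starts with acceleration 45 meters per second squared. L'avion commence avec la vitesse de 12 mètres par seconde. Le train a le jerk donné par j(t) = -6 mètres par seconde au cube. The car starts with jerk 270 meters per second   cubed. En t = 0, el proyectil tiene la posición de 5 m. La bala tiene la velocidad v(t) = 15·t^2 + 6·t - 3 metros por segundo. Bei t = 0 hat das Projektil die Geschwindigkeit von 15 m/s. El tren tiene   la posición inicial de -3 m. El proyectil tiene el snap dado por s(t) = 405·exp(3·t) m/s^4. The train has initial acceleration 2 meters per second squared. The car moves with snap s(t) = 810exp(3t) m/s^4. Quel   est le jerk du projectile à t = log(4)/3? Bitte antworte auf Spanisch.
Para resolver esto, necesitamos tomar 1 integral de nuestra ecuación del snap s(t) = 405·exp(3·t). Tomando ∫s(t)dt y aplicando j(0) = 135, encontramos j(t) = 135·exp(3·t). De la ecuación de la sacudida j(t) = 135·exp(3·t), sustituimos t = log(4)/3 para obtener j = 540.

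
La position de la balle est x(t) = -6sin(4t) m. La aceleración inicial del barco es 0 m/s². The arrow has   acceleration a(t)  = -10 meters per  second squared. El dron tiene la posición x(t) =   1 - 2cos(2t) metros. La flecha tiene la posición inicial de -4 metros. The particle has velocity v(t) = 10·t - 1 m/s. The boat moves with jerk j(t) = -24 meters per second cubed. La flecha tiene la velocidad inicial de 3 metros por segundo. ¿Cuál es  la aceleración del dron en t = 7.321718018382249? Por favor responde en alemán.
Wir müssen unsere Gleichung für die Position x(t) = 1 - 2·cos(2·t) 2-mal ableiten. Mit d/dt von x(t) finden wir v(t) = 4·sin(2·t). Mit d/dt von v(t) finden wir a(t) = 8·cos(2·t). Mit a(t) = 8·cos(2·t) und Einsetzen von t = 7.321718018382249, finden wir a = -3.87934184398962.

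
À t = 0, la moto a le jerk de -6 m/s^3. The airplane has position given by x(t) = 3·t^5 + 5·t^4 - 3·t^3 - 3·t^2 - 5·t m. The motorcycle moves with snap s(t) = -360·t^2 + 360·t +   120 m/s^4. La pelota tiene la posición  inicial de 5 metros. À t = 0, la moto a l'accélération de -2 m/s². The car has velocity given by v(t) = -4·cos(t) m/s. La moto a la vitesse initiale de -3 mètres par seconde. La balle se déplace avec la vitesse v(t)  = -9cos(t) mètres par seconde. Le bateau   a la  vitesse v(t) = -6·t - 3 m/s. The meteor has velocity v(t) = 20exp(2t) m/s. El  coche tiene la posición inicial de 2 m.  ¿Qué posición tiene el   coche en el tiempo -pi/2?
Partiendo de la velocidad v(t) = -4·cos(t), tomamos 1 integral. Tomando ∫v(t)dt y aplicando x(0) = 2, encontramos x(t) = 2 - 4·sin(t). Usando x(t) = 2 - 4·sin(t) y sustituyendo t = -pi/2, encontramos x = 6.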